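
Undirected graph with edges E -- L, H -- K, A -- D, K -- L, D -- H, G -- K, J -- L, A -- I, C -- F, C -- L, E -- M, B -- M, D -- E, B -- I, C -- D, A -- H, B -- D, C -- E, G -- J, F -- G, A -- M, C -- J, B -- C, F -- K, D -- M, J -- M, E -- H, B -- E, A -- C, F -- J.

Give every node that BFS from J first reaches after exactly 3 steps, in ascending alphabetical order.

H, I

Level 0: J
Level 1: C, F, G, L, M
Level 2: A, B, D, E, K
Level 3: H, I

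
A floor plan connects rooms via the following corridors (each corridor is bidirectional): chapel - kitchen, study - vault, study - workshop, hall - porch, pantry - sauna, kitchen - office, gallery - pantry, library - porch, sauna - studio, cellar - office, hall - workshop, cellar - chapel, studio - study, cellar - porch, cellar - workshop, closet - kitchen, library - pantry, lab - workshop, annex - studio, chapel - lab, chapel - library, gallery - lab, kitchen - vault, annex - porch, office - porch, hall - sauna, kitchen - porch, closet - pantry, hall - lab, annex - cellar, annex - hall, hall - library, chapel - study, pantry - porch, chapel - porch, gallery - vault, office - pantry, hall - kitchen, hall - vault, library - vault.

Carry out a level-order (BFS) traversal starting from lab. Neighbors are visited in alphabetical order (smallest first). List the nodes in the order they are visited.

lab chapel gallery hall workshop cellar kitchen library porch study pantry vault annex sauna office closet studio

Visit lab; enqueue chapel, gallery, hall, workshop → queue [chapel, gallery, hall, workshop]
Visit chapel; enqueue cellar, kitchen, library, porch, study → queue [gallery, hall, workshop, cellar, kitchen, library, porch, study]
Visit gallery; enqueue pantry, vault → queue [hall, workshop, cellar, kitchen, library, porch, study, pantry, vault]
Visit hall; enqueue annex, sauna → queue [workshop, cellar, kitchen, library, porch, study, pantry, vault, annex, sauna]
Visit workshop → queue [cellar, kitchen, library, porch, study, pantry, vault, annex, sauna]
Visit cellar; enqueue office → queue [kitchen, library, porch, study, pantry, vault, annex, sauna, office]
Visit kitchen; enqueue closet → queue [library, porch, study, pantry, vault, annex, sauna, office, closet]
Visit library → queue [porch, study, pantry, vault, annex, sauna, office, closet]
Visit porch → queue [study, pantry, vault, annex, sauna, office, closet]
Visit study; enqueue studio → queue [pantry, vault, annex, sauna, office, closet, studio]
Visit pantry → queue [vault, annex, sauna, office, closet, studio]
Visit vault → queue [annex, sauna, office, closet, studio]
Visit annex → queue [sauna, office, closet, studio]
Visit sauna → queue [office, closet, studio]
Visit office → queue [closet, studio]
Visit closet → queue [studio]
Visit studio → queue []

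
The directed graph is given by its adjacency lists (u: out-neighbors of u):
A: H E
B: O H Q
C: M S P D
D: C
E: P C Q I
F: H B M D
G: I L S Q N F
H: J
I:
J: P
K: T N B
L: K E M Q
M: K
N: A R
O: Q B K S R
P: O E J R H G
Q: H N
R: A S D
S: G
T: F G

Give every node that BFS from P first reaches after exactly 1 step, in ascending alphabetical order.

Level 0: P
Level 1: E, G, H, J, O, R
Level 2: A, B, C, D, F, I, K, L, N, Q, S
Level 3: M, T

E, G, H, J, O, R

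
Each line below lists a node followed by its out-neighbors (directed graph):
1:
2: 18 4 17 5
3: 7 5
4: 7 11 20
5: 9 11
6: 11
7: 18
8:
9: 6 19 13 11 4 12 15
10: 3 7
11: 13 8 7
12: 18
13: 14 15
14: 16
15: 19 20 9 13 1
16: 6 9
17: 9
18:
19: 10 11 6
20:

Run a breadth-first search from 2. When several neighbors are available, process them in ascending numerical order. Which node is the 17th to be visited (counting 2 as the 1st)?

Visit 2; enqueue 4, 5, 17, 18 → queue [4, 5, 17, 18]
Visit 4; enqueue 7, 11, 20 → queue [5, 17, 18, 7, 11, 20]
Visit 5; enqueue 9 → queue [17, 18, 7, 11, 20, 9]
Visit 17 → queue [18, 7, 11, 20, 9]
Visit 18 → queue [7, 11, 20, 9]
Visit 7 → queue [11, 20, 9]
Visit 11; enqueue 8, 13 → queue [20, 9, 8, 13]
Visit 20 → queue [9, 8, 13]
Visit 9; enqueue 6, 12, 15, 19 → queue [8, 13, 6, 12, 15, 19]
Visit 8 → queue [13, 6, 12, 15, 19]
Visit 13; enqueue 14 → queue [6, 12, 15, 19, 14]
Visit 6 → queue [12, 15, 19, 14]
Visit 12 → queue [15, 19, 14]
Visit 15; enqueue 1 → queue [19, 14, 1]
Visit 19; enqueue 10 → queue [14, 1, 10]
Visit 14; enqueue 16 → queue [1, 10, 16]
Visit 1 → queue [10, 16]
Visit 10; enqueue 3 → queue [16, 3]
Visit 16 → queue [3]
Visit 3 → queue []

Visit order: 2, 4, 5, 17, 18, 7, 11, 20, 9, 8, 13, 6, 12, 15, 19, 14, 1, 10, 16, 3

1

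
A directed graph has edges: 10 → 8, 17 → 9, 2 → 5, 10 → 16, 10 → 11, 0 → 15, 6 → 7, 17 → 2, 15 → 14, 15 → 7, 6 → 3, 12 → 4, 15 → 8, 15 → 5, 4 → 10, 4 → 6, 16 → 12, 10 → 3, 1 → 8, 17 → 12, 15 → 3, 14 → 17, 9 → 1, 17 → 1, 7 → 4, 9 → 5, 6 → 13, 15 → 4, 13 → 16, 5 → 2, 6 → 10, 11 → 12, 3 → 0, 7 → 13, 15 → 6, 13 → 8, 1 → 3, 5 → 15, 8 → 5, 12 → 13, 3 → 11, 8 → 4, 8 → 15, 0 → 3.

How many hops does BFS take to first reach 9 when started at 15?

3

Level 0: 15
Level 1: 3, 4, 5, 6, 7, 8, 14
Level 2: 0, 2, 10, 11, 13, 17
Level 3: 1, 9, 12, 16
9 first appears at level 3.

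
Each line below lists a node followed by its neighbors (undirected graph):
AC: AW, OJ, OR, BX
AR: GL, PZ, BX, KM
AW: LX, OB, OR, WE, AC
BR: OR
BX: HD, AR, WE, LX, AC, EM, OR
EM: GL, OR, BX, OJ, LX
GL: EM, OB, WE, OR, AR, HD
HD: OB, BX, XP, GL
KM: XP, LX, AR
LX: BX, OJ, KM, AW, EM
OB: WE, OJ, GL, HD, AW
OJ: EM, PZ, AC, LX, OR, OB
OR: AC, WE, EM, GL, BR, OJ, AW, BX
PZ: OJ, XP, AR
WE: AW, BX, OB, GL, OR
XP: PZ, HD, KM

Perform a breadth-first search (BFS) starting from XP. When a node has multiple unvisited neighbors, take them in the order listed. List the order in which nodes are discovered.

Visit XP; enqueue PZ, HD, KM → queue [PZ, HD, KM]
Visit PZ; enqueue OJ, AR → queue [HD, KM, OJ, AR]
Visit HD; enqueue OB, BX, GL → queue [KM, OJ, AR, OB, BX, GL]
Visit KM; enqueue LX → queue [OJ, AR, OB, BX, GL, LX]
Visit OJ; enqueue EM, AC, OR → queue [AR, OB, BX, GL, LX, EM, AC, OR]
Visit AR → queue [OB, BX, GL, LX, EM, AC, OR]
Visit OB; enqueue WE, AW → queue [BX, GL, LX, EM, AC, OR, WE, AW]
Visit BX → queue [GL, LX, EM, AC, OR, WE, AW]
Visit GL → queue [LX, EM, AC, OR, WE, AW]
Visit LX → queue [EM, AC, OR, WE, AW]
Visit EM → queue [AC, OR, WE, AW]
Visit AC → queue [OR, WE, AW]
Visit OR; enqueue BR → queue [WE, AW, BR]
Visit WE → queue [AW, BR]
Visit AW → queue [BR]
Visit BR → queue []

XP -> PZ -> HD -> KM -> OJ -> AR -> OB -> BX -> GL -> LX -> EM -> AC -> OR -> WE -> AW -> BR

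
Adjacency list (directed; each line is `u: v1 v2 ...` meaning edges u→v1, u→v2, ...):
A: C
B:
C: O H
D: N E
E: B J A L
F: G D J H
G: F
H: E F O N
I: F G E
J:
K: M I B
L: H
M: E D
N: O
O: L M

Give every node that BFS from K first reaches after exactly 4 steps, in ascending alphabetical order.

Level 0: K
Level 1: B, I, M
Level 2: D, E, F, G
Level 3: A, H, J, L, N
Level 4: C, O

C, O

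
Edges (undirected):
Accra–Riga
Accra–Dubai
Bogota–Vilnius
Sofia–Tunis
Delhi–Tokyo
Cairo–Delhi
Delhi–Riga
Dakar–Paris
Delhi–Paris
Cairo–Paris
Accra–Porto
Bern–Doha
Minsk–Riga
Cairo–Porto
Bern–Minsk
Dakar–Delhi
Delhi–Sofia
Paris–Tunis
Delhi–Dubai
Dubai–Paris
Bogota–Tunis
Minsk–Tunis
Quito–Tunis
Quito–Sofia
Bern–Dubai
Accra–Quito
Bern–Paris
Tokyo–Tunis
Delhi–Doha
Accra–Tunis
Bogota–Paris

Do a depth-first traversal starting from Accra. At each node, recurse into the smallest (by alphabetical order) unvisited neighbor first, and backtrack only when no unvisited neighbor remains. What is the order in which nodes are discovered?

Accra, Dubai, Bern, Doha, Delhi, Cairo, Paris, Bogota, Tunis, Minsk, Riga, Quito, Sofia, Tokyo, Vilnius, Dakar, Porto

Visit Accra
Accra → Dubai
Dubai → Bern
Bern → Doha
Doha → Delhi
Delhi → Cairo
Cairo → Paris
Paris → Bogota
Bogota → Tunis
Tunis → Minsk
Minsk → Riga
Tunis → Quito
Quito → Sofia
Tunis → Tokyo
Bogota → Vilnius
Paris → Dakar
Cairo → Porto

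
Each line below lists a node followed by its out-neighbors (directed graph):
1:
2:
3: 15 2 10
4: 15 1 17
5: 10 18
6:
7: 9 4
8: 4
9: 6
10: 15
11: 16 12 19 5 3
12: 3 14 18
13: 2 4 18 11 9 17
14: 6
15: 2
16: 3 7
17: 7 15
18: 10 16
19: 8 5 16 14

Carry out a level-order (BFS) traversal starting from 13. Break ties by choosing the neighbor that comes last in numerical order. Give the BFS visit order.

13 → 18 → 17 → 11 → 9 → 4 → 2 → 16 → 10 → 15 → 7 → 19 → 12 → 5 → 3 → 6 → 1 → 14 → 8

Visit 13; enqueue 18, 17, 11, 9, 4, 2 → queue [18, 17, 11, 9, 4, 2]
Visit 18; enqueue 16, 10 → queue [17, 11, 9, 4, 2, 16, 10]
Visit 17; enqueue 15, 7 → queue [11, 9, 4, 2, 16, 10, 15, 7]
Visit 11; enqueue 19, 12, 5, 3 → queue [9, 4, 2, 16, 10, 15, 7, 19, 12, 5, 3]
Visit 9; enqueue 6 → queue [4, 2, 16, 10, 15, 7, 19, 12, 5, 3, 6]
Visit 4; enqueue 1 → queue [2, 16, 10, 15, 7, 19, 12, 5, 3, 6, 1]
Visit 2 → queue [16, 10, 15, 7, 19, 12, 5, 3, 6, 1]
Visit 16 → queue [10, 15, 7, 19, 12, 5, 3, 6, 1]
Visit 10 → queue [15, 7, 19, 12, 5, 3, 6, 1]
Visit 15 → queue [7, 19, 12, 5, 3, 6, 1]
Visit 7 → queue [19, 12, 5, 3, 6, 1]
Visit 19; enqueue 14, 8 → queue [12, 5, 3, 6, 1, 14, 8]
Visit 12 → queue [5, 3, 6, 1, 14, 8]
Visit 5 → queue [3, 6, 1, 14, 8]
Visit 3 → queue [6, 1, 14, 8]
Visit 6 → queue [1, 14, 8]
Visit 1 → queue [14, 8]
Visit 14 → queue [8]
Visit 8 → queue []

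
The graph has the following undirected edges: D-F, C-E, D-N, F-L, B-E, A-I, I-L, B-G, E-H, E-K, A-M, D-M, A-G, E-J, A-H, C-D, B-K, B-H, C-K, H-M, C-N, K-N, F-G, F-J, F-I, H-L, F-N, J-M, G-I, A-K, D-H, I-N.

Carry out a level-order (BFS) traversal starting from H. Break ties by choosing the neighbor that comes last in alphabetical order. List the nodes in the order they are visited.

H, M, L, E, D, B, A, J, I, F, K, C, N, G

Visit H; enqueue M, L, E, D, B, A → queue [M, L, E, D, B, A]
Visit M; enqueue J → queue [L, E, D, B, A, J]
Visit L; enqueue I, F → queue [E, D, B, A, J, I, F]
Visit E; enqueue K, C → queue [D, B, A, J, I, F, K, C]
Visit D; enqueue N → queue [B, A, J, I, F, K, C, N]
Visit B; enqueue G → queue [A, J, I, F, K, C, N, G]
Visit A → queue [J, I, F, K, C, N, G]
Visit J → queue [I, F, K, C, N, G]
Visit I → queue [F, K, C, N, G]
Visit F → queue [K, C, N, G]
Visit K → queue [C, N, G]
Visit C → queue [N, G]
Visit N → queue [G]
Visit G → queue []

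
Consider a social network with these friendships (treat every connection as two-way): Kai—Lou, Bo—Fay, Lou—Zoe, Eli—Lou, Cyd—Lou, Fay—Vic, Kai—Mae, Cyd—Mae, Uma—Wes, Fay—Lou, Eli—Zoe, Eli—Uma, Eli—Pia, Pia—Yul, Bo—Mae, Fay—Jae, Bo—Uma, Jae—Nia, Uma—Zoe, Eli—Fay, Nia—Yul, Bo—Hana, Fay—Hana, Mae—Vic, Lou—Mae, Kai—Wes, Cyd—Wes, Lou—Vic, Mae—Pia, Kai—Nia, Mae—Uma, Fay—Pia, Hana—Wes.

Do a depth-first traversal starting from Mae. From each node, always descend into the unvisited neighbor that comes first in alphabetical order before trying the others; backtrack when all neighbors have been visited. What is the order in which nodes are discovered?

Visit Mae
Mae → Bo
Bo → Fay
Fay → Eli
Eli → Lou
Lou → Cyd
Cyd → Wes
Wes → Hana
Wes → Kai
Kai → Nia
Nia → Jae
Nia → Yul
Yul → Pia
Wes → Uma
Uma → Zoe
Lou → Vic

Mae, Bo, Fay, Eli, Lou, Cyd, Wes, Hana, Kai, Nia, Jae, Yul, Pia, Uma, Zoe, Vic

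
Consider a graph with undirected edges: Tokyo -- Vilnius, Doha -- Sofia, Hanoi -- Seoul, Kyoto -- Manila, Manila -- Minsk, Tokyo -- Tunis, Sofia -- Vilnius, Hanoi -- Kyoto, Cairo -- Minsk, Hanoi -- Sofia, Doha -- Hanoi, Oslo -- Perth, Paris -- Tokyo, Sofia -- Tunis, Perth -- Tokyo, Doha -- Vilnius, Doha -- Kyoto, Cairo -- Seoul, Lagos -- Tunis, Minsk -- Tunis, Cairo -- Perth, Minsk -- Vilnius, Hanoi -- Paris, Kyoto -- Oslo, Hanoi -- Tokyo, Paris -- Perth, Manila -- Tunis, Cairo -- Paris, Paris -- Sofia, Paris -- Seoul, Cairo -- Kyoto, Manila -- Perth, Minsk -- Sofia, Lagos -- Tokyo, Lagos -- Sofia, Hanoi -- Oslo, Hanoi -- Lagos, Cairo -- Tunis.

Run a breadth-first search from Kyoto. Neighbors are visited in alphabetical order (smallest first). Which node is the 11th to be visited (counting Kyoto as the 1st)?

Tunis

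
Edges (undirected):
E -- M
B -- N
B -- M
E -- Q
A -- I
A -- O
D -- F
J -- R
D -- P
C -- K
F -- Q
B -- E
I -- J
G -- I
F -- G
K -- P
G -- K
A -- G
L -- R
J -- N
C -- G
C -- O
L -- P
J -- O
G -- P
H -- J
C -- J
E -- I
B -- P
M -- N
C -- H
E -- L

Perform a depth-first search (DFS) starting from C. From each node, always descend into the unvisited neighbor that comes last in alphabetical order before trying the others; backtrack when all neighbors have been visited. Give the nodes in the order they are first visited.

Visit C
C → O
O → J
J → R
R → L
L → P
P → K
K → G
G → I
I → E
E → Q
Q → F
F → D
E → M
M → N
N → B
I → A
J → H

C → O → J → R → L → P → K → G → I → E → Q → F → D → M → N → B → A → H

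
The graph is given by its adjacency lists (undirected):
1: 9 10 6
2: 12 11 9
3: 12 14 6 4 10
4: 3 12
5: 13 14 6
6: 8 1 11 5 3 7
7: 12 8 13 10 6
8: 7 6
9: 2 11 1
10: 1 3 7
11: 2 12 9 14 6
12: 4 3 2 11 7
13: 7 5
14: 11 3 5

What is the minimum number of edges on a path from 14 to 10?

2

Level 0: 14
Level 1: 3, 5, 11
Level 2: 2, 4, 6, 9, 10, 12, 13
Level 3: 1, 7, 8
10 first appears at level 2.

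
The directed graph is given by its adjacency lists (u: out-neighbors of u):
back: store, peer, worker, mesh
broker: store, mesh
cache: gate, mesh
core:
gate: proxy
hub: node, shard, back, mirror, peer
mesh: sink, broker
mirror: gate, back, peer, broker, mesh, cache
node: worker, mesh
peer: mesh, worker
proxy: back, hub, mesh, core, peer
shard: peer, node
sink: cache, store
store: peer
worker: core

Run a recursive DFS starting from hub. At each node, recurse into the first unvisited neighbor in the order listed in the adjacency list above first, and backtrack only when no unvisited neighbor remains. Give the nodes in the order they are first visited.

hub -> node -> worker -> core -> mesh -> sink -> cache -> gate -> proxy -> back -> store -> peer -> broker -> shard -> mirror

Visit hub
hub → node
node → worker
worker → core
node → mesh
mesh → sink
sink → cache
cache → gate
gate → proxy
proxy → back
back → store
store → peer
mesh → broker
hub → shard
hub → mirror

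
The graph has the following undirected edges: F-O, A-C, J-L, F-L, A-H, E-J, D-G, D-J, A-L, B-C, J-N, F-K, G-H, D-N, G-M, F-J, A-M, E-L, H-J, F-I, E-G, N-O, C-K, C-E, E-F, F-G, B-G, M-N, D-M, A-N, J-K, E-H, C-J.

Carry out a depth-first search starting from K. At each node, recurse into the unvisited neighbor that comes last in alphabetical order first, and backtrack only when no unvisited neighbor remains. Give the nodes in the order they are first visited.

Visit K
K → J
J → N
N → O
O → F
F → L
L → E
E → H
H → G
G → M
M → D
M → A
A → C
C → B
F → I

K J N O F L E H G M D A C B I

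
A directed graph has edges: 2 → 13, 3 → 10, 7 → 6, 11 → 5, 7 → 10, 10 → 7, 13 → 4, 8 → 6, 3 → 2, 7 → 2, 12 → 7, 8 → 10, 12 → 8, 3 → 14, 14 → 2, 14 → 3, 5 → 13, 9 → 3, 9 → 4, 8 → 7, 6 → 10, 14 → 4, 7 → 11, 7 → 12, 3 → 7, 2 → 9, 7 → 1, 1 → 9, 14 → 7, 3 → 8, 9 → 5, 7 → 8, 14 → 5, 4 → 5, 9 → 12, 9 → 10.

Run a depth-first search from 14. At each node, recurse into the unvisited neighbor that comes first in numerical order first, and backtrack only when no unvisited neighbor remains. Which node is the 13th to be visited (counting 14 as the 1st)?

Visit 14
14 → 2
2 → 9
9 → 3
3 → 7
7 → 1
7 → 6
6 → 10
7 → 8
7 → 11
11 → 5
5 → 13
13 → 4
7 → 12

Visit order: 14, 2, 9, 3, 7, 1, 6, 10, 8, 11, 5, 13, 4, 12

4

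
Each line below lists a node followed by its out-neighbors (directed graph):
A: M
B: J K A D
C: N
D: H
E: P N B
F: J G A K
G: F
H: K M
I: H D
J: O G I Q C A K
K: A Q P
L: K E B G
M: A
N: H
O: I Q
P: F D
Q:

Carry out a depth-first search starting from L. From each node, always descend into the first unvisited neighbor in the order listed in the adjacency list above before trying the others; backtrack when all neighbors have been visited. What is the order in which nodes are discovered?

L, K, A, M, Q, P, F, J, O, I, H, D, G, C, N, E, B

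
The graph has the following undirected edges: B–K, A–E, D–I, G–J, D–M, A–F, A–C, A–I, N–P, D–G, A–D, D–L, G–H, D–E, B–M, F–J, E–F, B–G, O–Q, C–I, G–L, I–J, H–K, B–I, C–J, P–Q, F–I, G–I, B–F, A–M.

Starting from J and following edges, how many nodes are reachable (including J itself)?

13

BFS from J visits: J, C, F, G, I, A, B, E, D, H, L, M, K
Reachable nodes: 13 of 17 total.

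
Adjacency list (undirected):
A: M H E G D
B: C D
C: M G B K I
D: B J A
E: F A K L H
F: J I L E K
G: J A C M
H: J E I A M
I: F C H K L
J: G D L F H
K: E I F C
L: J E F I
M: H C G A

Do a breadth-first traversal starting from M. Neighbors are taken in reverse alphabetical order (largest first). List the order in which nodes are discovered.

Visit M; enqueue H, G, C, A → queue [H, G, C, A]
Visit H; enqueue J, I, E → queue [G, C, A, J, I, E]
Visit G → queue [C, A, J, I, E]
Visit C; enqueue K, B → queue [A, J, I, E, K, B]
Visit A; enqueue D → queue [J, I, E, K, B, D]
Visit J; enqueue L, F → queue [I, E, K, B, D, L, F]
Visit I → queue [E, K, B, D, L, F]
Visit E → queue [K, B, D, L, F]
Visit K → queue [B, D, L, F]
Visit B → queue [D, L, F]
Visit D → queue [L, F]
Visit L → queue [F]
Visit F → queue []

M → H → G → C → A → J → I → E → K → B → D → L → F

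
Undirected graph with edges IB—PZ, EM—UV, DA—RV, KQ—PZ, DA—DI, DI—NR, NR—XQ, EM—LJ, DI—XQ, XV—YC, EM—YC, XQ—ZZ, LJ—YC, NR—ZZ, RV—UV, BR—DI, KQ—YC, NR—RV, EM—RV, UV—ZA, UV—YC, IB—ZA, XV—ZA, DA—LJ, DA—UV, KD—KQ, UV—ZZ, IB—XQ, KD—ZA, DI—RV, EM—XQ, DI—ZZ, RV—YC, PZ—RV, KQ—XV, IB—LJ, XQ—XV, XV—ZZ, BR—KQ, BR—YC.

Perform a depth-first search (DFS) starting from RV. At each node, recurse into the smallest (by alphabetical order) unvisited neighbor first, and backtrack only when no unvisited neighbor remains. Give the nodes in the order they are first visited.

Visit RV
RV → DA
DA → DI
DI → BR
BR → KQ
KQ → KD
KD → ZA
ZA → IB
IB → LJ
LJ → EM
EM → UV
UV → YC
YC → XV
XV → XQ
XQ → NR
NR → ZZ
IB → PZ

RV -> DA -> DI -> BR -> KQ -> KD -> ZA -> IB -> LJ -> EM -> UV -> YC -> XV -> XQ -> NR -> ZZ -> PZ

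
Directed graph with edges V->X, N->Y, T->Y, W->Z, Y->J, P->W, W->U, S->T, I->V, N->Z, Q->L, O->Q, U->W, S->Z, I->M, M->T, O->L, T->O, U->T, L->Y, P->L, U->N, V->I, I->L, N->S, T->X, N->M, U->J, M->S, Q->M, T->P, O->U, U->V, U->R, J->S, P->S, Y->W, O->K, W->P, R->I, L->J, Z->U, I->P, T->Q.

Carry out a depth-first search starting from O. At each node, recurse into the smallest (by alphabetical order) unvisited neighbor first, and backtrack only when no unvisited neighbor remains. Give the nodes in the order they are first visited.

Visit O
O → K
O → L
L → J
J → S
S → T
T → P
P → W
W → U
U → N
N → M
N → Y
N → Z
U → R
R → I
I → V
V → X
T → Q

O K L J S T P W U N M Y Z R I V X Q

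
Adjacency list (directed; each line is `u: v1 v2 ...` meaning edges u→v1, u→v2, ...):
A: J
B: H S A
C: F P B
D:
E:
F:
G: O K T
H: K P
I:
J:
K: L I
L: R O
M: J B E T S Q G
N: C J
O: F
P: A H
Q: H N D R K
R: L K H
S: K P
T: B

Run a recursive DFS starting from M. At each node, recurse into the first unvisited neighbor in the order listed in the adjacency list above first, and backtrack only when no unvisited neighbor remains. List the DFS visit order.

M J B H K L R O F I P A S E T Q N C D G

Visit M
M → J
M → B
B → H
H → K
K → L
L → R
L → O
O → F
K → I
H → P
P → A
B → S
M → E
M → T
M → Q
Q → N
N → C
Q → D
M → G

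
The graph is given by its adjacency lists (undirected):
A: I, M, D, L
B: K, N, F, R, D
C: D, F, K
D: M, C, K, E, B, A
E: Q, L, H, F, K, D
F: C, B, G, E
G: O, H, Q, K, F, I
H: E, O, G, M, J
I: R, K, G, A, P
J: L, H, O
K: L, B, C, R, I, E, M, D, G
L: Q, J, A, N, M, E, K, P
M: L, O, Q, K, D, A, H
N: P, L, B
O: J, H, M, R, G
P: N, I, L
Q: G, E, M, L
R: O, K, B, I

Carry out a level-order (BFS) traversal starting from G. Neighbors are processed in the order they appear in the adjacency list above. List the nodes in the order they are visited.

Visit G; enqueue O, H, Q, K, F, I → queue [O, H, Q, K, F, I]
Visit O; enqueue J, M, R → queue [H, Q, K, F, I, J, M, R]
Visit H; enqueue E → queue [Q, K, F, I, J, M, R, E]
Visit Q; enqueue L → queue [K, F, I, J, M, R, E, L]
Visit K; enqueue B, C, D → queue [F, I, J, M, R, E, L, B, C, D]
Visit F → queue [I, J, M, R, E, L, B, C, D]
Visit I; enqueue A, P → queue [J, M, R, E, L, B, C, D, A, P]
Visit J → queue [M, R, E, L, B, C, D, A, P]
Visit M → queue [R, E, L, B, C, D, A, P]
Visit R → queue [E, L, B, C, D, A, P]
Visit E → queue [L, B, C, D, A, P]
Visit L; enqueue N → queue [B, C, D, A, P, N]
Visit B → queue [C, D, A, P, N]
Visit C → queue [D, A, P, N]
Visit D → queue [A, P, N]
Visit A → queue [P, N]
Visit P → queue [N]
Visit N → queue []

G, O, H, Q, K, F, I, J, M, R, E, L, B, C, D, A, P, N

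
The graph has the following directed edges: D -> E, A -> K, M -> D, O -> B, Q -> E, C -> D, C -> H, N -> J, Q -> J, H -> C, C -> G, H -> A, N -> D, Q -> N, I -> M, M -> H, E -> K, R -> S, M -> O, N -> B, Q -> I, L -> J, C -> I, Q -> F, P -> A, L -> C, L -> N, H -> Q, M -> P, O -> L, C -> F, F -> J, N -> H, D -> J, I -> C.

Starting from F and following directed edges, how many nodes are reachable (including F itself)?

2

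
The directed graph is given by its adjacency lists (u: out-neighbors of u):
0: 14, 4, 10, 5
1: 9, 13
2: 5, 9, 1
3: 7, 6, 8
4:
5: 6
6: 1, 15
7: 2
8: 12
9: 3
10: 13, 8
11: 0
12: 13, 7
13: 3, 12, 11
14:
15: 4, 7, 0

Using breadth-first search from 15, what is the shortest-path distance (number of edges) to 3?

4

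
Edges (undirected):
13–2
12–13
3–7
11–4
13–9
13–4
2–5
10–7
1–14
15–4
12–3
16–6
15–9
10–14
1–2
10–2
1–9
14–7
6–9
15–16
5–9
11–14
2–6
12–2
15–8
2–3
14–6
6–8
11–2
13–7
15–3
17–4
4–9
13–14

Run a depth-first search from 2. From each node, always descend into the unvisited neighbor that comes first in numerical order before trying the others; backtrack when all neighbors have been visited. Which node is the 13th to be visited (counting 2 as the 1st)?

Visit 2
2 → 1
1 → 9
9 → 4
4 → 11
11 → 14
14 → 6
6 → 8
8 → 15
15 → 3
3 → 7
7 → 10
7 → 13
13 → 12
15 → 16
4 → 17
9 → 5

Visit order: 2, 1, 9, 4, 11, 14, 6, 8, 15, 3, 7, 10, 13, 12, 16, 17, 5

13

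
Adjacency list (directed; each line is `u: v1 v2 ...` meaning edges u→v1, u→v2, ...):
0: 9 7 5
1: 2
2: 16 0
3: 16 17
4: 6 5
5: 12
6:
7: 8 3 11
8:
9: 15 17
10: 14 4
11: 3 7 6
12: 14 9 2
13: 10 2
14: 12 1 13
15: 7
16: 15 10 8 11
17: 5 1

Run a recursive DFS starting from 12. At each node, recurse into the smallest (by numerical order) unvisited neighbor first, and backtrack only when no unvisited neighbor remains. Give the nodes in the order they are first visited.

12 -> 2 -> 0 -> 5 -> 7 -> 3 -> 16 -> 8 -> 10 -> 4 -> 6 -> 14 -> 1 -> 13 -> 11 -> 15 -> 17 -> 9

Visit 12
12 → 2
2 → 0
0 → 5
0 → 7
7 → 3
3 → 16
16 → 8
16 → 10
10 → 4
4 → 6
10 → 14
14 → 1
14 → 13
16 → 11
16 → 15
3 → 17
0 → 9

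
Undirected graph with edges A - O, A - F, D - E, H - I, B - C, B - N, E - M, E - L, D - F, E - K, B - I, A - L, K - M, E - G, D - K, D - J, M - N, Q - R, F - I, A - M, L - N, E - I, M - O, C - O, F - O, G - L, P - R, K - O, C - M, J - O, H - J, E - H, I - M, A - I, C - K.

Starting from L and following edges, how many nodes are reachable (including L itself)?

BFS from L visits: L, A, E, G, N, F, I, M, O, D, H, K, B, C, J
Reachable nodes: 15 of 18 total.

15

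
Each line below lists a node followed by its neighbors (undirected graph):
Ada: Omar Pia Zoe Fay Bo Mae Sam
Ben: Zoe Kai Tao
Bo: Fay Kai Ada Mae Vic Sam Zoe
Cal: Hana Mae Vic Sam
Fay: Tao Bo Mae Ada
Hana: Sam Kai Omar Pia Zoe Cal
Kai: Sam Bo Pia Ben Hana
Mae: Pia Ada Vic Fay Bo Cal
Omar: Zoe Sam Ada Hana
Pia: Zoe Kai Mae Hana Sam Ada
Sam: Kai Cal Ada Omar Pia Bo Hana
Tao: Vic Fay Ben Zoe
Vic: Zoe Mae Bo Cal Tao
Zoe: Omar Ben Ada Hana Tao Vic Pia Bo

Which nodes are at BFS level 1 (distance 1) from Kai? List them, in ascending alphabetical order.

Level 0: Kai
Level 1: Ben, Bo, Hana, Pia, Sam
Level 2: Ada, Cal, Fay, Mae, Omar, Tao, Vic, Zoe

Ben, Bo, Hana, Pia, Sam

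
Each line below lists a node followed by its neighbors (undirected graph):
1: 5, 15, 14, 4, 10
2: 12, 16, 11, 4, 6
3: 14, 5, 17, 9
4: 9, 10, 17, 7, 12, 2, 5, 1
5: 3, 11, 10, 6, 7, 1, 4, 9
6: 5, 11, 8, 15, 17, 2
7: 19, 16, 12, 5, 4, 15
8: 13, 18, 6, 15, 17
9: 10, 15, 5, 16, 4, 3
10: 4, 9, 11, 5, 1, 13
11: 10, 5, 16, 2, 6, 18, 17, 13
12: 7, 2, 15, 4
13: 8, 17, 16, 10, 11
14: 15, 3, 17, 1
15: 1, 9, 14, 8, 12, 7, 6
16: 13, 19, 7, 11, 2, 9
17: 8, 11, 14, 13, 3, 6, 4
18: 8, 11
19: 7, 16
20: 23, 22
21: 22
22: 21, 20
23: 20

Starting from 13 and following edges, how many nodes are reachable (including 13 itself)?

19

BFS from 13 visits: 13, 8, 17, 16, 10, 11, 18, 6, 15, 14, 3, 4, 19, 7, 2, 9, 5, 1, 12
Reachable nodes: 19 of 23 total.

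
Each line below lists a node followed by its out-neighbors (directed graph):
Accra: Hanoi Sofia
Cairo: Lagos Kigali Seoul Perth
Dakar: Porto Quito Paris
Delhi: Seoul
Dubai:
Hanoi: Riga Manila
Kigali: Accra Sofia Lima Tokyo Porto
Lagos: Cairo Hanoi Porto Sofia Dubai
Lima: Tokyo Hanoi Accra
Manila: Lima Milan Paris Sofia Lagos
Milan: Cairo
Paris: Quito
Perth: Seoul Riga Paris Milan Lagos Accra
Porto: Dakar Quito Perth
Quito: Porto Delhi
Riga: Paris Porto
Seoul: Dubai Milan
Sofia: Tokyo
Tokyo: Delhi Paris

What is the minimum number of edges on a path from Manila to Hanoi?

2

Level 0: Manila
Level 1: Lagos, Lima, Milan, Paris, Sofia
Level 2: Accra, Cairo, Dubai, Hanoi, Porto, Quito, Tokyo
Level 3: Dakar, Delhi, Kigali, Perth, Riga, Seoul
Hanoi first appears at level 2.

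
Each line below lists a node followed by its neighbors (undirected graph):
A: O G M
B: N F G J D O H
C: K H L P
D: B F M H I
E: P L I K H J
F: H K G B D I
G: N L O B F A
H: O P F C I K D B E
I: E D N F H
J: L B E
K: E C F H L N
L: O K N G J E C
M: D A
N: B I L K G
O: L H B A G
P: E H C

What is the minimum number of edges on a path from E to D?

2

Level 0: E
Level 1: H, I, J, K, L, P
Level 2: B, C, D, F, G, N, O
Level 3: A, M
D first appears at level 2.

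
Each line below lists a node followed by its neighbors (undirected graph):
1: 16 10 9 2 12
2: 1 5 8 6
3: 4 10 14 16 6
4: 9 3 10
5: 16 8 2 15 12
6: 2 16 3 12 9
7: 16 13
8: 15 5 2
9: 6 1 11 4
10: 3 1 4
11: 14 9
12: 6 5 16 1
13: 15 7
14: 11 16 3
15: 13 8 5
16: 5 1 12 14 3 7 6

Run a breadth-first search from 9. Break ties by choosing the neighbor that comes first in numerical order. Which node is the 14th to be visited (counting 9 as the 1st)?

7

Visit 9; enqueue 1, 4, 6, 11 → queue [1, 4, 6, 11]
Visit 1; enqueue 2, 10, 12, 16 → queue [4, 6, 11, 2, 10, 12, 16]
Visit 4; enqueue 3 → queue [6, 11, 2, 10, 12, 16, 3]
Visit 6 → queue [11, 2, 10, 12, 16, 3]
Visit 11; enqueue 14 → queue [2, 10, 12, 16, 3, 14]
Visit 2; enqueue 5, 8 → queue [10, 12, 16, 3, 14, 5, 8]
Visit 10 → queue [12, 16, 3, 14, 5, 8]
Visit 12 → queue [16, 3, 14, 5, 8]
Visit 16; enqueue 7 → queue [3, 14, 5, 8, 7]
Visit 3 → queue [14, 5, 8, 7]
Visit 14 → queue [5, 8, 7]
Visit 5; enqueue 15 → queue [8, 7, 15]
Visit 8 → queue [7, 15]
Visit 7; enqueue 13 → queue [15, 13]
Visit 15 → queue [13]
Visit 13 → queue []

Visit order: 9, 1, 4, 6, 11, 2, 10, 12, 16, 3, 14, 5, 8, 7, 15, 13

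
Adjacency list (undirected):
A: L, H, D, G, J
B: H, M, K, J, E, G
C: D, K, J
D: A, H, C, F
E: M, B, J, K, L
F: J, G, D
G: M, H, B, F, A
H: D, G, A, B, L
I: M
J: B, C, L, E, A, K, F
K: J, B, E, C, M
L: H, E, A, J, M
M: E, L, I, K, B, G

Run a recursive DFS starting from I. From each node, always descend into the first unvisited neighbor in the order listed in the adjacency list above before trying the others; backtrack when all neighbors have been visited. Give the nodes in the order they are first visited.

I, M, E, B, H, D, A, L, J, C, K, F, G

Visit I
I → M
M → E
E → B
B → H
H → D
D → A
A → L
L → J
J → C
C → K
J → F
F → G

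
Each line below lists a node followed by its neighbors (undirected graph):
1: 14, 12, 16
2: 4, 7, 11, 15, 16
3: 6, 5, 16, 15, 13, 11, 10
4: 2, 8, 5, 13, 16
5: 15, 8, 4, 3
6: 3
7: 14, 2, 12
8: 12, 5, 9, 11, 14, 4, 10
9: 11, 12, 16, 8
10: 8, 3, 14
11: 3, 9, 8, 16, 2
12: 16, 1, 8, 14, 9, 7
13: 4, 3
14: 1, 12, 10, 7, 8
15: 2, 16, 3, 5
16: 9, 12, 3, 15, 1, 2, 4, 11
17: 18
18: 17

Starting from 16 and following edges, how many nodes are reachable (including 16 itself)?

BFS from 16 visits: 16, 1, 2, 3, 4, 9, 11, 12, 15, 14, 7, 5, 6, 10, 13, 8
Reachable nodes: 16 of 18 total.

16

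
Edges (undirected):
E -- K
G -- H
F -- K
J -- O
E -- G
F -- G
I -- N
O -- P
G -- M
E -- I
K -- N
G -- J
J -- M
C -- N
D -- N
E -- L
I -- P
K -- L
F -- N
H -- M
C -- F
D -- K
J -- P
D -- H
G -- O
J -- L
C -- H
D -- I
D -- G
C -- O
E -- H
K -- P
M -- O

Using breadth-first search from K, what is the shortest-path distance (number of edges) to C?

Level 0: K
Level 1: D, E, F, L, N, P
Level 2: C, G, H, I, J, O
Level 3: M
C first appears at level 2.

2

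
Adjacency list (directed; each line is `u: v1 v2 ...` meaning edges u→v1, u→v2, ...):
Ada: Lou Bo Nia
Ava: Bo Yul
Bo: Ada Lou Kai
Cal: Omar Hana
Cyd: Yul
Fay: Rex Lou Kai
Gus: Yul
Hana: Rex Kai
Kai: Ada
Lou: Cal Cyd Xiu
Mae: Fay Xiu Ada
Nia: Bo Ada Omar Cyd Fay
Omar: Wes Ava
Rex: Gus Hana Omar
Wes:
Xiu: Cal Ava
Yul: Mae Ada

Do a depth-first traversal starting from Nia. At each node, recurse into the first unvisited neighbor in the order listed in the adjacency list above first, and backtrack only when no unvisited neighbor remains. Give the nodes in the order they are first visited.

Nia, Bo, Ada, Lou, Cal, Omar, Wes, Ava, Yul, Mae, Fay, Rex, Gus, Hana, Kai, Xiu, Cyd

Visit Nia
Nia → Bo
Bo → Ada
Ada → Lou
Lou → Cal
Cal → Omar
Omar → Wes
Omar → Ava
Ava → Yul
Yul → Mae
Mae → Fay
Fay → Rex
Rex → Gus
Rex → Hana
Hana → Kai
Mae → Xiu
Lou → Cyd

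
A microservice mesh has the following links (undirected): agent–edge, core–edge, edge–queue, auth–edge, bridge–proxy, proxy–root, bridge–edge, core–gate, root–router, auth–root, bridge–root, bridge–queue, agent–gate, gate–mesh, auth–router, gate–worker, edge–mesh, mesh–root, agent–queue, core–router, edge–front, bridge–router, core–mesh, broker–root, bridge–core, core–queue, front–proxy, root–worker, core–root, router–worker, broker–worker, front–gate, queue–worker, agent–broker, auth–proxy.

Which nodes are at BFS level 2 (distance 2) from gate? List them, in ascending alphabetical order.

bridge, broker, edge, proxy, queue, root, router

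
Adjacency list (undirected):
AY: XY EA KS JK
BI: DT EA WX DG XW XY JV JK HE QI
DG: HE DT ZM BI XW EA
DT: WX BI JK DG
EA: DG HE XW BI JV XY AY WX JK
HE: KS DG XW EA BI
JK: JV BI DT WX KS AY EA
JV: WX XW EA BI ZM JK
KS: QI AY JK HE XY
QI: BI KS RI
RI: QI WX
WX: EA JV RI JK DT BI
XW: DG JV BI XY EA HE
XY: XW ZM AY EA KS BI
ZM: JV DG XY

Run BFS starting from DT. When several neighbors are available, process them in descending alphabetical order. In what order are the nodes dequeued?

DT, WX, JK, DG, BI, RI, JV, EA, KS, AY, ZM, XW, HE, XY, QI

Visit DT; enqueue WX, JK, DG, BI → queue [WX, JK, DG, BI]
Visit WX; enqueue RI, JV, EA → queue [JK, DG, BI, RI, JV, EA]
Visit JK; enqueue KS, AY → queue [DG, BI, RI, JV, EA, KS, AY]
Visit DG; enqueue ZM, XW, HE → queue [BI, RI, JV, EA, KS, AY, ZM, XW, HE]
Visit BI; enqueue XY, QI → queue [RI, JV, EA, KS, AY, ZM, XW, HE, XY, QI]
Visit RI → queue [JV, EA, KS, AY, ZM, XW, HE, XY, QI]
Visit JV → queue [EA, KS, AY, ZM, XW, HE, XY, QI]
Visit EA → queue [KS, AY, ZM, XW, HE, XY, QI]
Visit KS → queue [AY, ZM, XW, HE, XY, QI]
Visit AY → queue [ZM, XW, HE, XY, QI]
Visit ZM → queue [XW, HE, XY, QI]
Visit XW → queue [HE, XY, QI]
Visit HE → queue [XY, QI]
Visit XY → queue [QI]
Visit QI → queue []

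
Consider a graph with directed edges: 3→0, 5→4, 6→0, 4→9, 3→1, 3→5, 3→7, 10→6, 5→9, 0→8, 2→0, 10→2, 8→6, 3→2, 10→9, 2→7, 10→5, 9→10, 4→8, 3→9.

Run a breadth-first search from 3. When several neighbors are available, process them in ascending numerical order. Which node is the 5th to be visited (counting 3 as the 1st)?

Visit 3; enqueue 0, 1, 2, 5, 7, 9 → queue [0, 1, 2, 5, 7, 9]
Visit 0; enqueue 8 → queue [1, 2, 5, 7, 9, 8]
Visit 1 → queue [2, 5, 7, 9, 8]
Visit 2 → queue [5, 7, 9, 8]
Visit 5; enqueue 4 → queue [7, 9, 8, 4]
Visit 7 → queue [9, 8, 4]
Visit 9; enqueue 10 → queue [8, 4, 10]
Visit 8; enqueue 6 → queue [4, 10, 6]
Visit 4 → queue [10, 6]
Visit 10 → queue [6]
Visit 6 → queue []

Visit order: 3, 0, 1, 2, 5, 7, 9, 8, 4, 10, 6

5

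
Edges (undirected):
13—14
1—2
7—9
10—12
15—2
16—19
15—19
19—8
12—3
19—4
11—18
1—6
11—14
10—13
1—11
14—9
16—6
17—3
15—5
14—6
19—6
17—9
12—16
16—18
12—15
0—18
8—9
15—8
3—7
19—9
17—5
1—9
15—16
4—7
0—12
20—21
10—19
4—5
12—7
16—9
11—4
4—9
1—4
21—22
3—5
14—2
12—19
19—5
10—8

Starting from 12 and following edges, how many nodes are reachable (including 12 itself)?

BFS from 12 visits: 12, 0, 3, 7, 10, 15, 16, 19, 18, 5, 17, 4, 9, 8, 13, 2, 6, 11, 1, 14
Reachable nodes: 20 of 23 total.

20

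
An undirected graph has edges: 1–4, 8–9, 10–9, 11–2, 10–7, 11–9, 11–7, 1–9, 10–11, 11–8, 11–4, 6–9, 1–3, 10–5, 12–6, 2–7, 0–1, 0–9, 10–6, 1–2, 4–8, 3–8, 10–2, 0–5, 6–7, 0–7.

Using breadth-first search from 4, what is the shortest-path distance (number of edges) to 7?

2

Level 0: 4
Level 1: 1, 8, 11
Level 2: 0, 2, 3, 7, 9, 10
Level 3: 5, 6
Level 4: 12
7 first appears at level 2.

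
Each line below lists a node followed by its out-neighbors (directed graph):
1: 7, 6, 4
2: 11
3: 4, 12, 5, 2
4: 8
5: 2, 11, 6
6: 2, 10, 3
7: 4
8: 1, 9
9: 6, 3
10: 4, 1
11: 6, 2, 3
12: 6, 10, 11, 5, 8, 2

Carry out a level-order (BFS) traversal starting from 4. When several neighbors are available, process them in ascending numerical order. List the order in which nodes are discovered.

4, 8, 1, 9, 6, 7, 3, 2, 10, 5, 12, 11

Visit 4; enqueue 8 → queue [8]
Visit 8; enqueue 1, 9 → queue [1, 9]
Visit 1; enqueue 6, 7 → queue [9, 6, 7]
Visit 9; enqueue 3 → queue [6, 7, 3]
Visit 6; enqueue 2, 10 → queue [7, 3, 2, 10]
Visit 7 → queue [3, 2, 10]
Visit 3; enqueue 5, 12 → queue [2, 10, 5, 12]
Visit 2; enqueue 11 → queue [10, 5, 12, 11]
Visit 10 → queue [5, 12, 11]
Visit 5 → queue [12, 11]
Visit 12 → queue [11]
Visit 11 → queue []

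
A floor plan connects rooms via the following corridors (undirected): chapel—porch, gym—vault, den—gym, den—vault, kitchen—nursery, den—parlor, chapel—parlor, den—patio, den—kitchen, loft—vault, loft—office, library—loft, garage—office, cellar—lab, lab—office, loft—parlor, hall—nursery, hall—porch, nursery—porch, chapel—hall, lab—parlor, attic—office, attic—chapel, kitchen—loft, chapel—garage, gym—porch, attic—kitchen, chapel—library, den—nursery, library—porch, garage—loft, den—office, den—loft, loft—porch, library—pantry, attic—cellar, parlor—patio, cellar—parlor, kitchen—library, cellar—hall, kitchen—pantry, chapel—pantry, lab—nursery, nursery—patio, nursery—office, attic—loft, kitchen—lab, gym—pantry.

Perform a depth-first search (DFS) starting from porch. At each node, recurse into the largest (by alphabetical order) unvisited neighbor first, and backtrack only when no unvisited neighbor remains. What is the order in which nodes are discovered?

Visit porch
porch → nursery
nursery → patio
patio → parlor
parlor → loft
loft → vault
vault → gym
gym → pantry
pantry → library
library → kitchen
kitchen → lab
lab → office
office → garage
garage → chapel
chapel → hall
hall → cellar
cellar → attic
office → den

porch → nursery → patio → parlor → loft → vault → gym → pantry → library → kitchen → lab → office → garage → chapel → hall → cellar → attic → den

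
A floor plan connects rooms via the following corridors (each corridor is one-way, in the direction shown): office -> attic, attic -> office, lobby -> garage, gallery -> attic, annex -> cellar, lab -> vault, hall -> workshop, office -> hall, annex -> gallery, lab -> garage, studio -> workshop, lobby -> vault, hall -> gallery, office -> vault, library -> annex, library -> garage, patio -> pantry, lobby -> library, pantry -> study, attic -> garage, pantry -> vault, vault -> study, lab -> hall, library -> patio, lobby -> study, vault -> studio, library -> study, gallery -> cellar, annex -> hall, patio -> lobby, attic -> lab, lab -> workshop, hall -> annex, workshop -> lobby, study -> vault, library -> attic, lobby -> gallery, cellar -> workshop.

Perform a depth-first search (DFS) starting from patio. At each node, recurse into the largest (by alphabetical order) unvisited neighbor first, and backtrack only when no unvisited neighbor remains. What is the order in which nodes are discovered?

patio pantry vault study studio workshop lobby library garage attic office hall gallery cellar annex lab

Visit patio
patio → pantry
pantry → vault
vault → study
vault → studio
studio → workshop
workshop → lobby
lobby → library
library → garage
library → attic
attic → office
office → hall
hall → gallery
gallery → cellar
hall → annex
attic → lab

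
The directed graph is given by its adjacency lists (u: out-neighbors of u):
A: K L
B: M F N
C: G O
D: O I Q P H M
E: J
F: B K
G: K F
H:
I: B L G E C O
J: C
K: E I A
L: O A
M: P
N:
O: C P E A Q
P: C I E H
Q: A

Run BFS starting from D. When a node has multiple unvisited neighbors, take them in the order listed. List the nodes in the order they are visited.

Visit D; enqueue O, I, Q, P, H, M → queue [O, I, Q, P, H, M]
Visit O; enqueue C, E, A → queue [I, Q, P, H, M, C, E, A]
Visit I; enqueue B, L, G → queue [Q, P, H, M, C, E, A, B, L, G]
Visit Q → queue [P, H, M, C, E, A, B, L, G]
Visit P → queue [H, M, C, E, A, B, L, G]
Visit H → queue [M, C, E, A, B, L, G]
Visit M → queue [C, E, A, B, L, G]
Visit C → queue [E, A, B, L, G]
Visit E; enqueue J → queue [A, B, L, G, J]
Visit A; enqueue K → queue [B, L, G, J, K]
Visit B; enqueue F, N → queue [L, G, J, K, F, N]
Visit L → queue [G, J, K, F, N]
Visit G → queue [J, K, F, N]
Visit J → queue [K, F, N]
Visit K → queue [F, N]
Visit F → queue [N]
Visit N → queue []

D, O, I, Q, P, H, M, C, E, A, B, L, G, J, K, F, N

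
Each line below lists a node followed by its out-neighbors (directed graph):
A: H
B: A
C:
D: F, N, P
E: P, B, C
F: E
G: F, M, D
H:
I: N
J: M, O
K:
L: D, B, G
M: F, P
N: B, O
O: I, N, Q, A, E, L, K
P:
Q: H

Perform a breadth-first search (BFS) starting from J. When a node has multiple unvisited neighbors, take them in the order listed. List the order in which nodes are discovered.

J -> M -> O -> F -> P -> I -> N -> Q -> A -> E -> L -> K -> B -> H -> C -> D -> G

Visit J; enqueue M, O → queue [M, O]
Visit M; enqueue F, P → queue [O, F, P]
Visit O; enqueue I, N, Q, A, E, L, K → queue [F, P, I, N, Q, A, E, L, K]
Visit F → queue [P, I, N, Q, A, E, L, K]
Visit P → queue [I, N, Q, A, E, L, K]
Visit I → queue [N, Q, A, E, L, K]
Visit N; enqueue B → queue [Q, A, E, L, K, B]
Visit Q; enqueue H → queue [A, E, L, K, B, H]
Visit A → queue [E, L, K, B, H]
Visit E; enqueue C → queue [L, K, B, H, C]
Visit L; enqueue D, G → queue [K, B, H, C, D, G]
Visit K → queue [B, H, C, D, G]
Visit B → queue [H, C, D, G]
Visit H → queue [C, D, G]
Visit C → queue [D, G]
Visit D → queue [G]
Visit G → queue []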